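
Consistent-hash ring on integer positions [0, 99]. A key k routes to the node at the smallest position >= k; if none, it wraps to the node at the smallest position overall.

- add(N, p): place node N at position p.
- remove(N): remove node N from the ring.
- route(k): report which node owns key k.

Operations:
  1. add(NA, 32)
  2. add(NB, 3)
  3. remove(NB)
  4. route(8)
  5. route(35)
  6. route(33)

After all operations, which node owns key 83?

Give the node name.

Answer: NA

Derivation:
Op 1: add NA@32 -> ring=[32:NA]
Op 2: add NB@3 -> ring=[3:NB,32:NA]
Op 3: remove NB -> ring=[32:NA]
Op 4: route key 8: smallest pos >= 8 is 32 -> NA
Op 5: route key 35: none >= 35, wrap to smallest pos 32 -> NA
Op 6: route key 33: none >= 33, wrap to smallest pos 32 -> NA
Final route key 83: none >= 83, wrap to smallest pos 32 -> NA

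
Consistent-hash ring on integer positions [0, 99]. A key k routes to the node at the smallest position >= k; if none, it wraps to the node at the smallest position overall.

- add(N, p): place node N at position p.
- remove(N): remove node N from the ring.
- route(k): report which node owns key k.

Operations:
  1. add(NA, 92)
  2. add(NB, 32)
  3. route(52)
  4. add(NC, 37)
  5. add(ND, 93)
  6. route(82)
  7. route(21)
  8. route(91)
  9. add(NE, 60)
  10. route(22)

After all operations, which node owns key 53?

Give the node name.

Answer: NE

Derivation:
Op 1: add NA@92 -> ring=[92:NA]
Op 2: add NB@32 -> ring=[32:NB,92:NA]
Op 3: route key 52: smallest pos >= 52 is 92 -> NA
Op 4: add NC@37 -> ring=[32:NB,37:NC,92:NA]
Op 5: add ND@93 -> ring=[32:NB,37:NC,92:NA,93:ND]
Op 6: route key 82: smallest pos >= 82 is 92 -> NA
Op 7: route key 21: smallest pos >= 21 is 32 -> NB
Op 8: route key 91: smallest pos >= 91 is 92 -> NA
Op 9: add NE@60 -> ring=[32:NB,37:NC,60:NE,92:NA,93:ND]
Op 10: route key 22: smallest pos >= 22 is 32 -> NB
Final route key 53: smallest pos >= 53 is 60 -> NE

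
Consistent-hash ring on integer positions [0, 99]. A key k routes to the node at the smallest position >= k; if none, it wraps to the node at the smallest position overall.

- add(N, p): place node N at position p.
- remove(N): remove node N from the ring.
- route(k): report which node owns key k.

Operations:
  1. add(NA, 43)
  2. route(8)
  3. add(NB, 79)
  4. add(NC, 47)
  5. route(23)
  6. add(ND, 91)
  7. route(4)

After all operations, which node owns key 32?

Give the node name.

Answer: NA

Derivation:
Op 1: add NA@43 -> ring=[43:NA]
Op 2: route key 8: smallest pos >= 8 is 43 -> NA
Op 3: add NB@79 -> ring=[43:NA,79:NB]
Op 4: add NC@47 -> ring=[43:NA,47:NC,79:NB]
Op 5: route key 23: smallest pos >= 23 is 43 -> NA
Op 6: add ND@91 -> ring=[43:NA,47:NC,79:NB,91:ND]
Op 7: route key 4: smallest pos >= 4 is 43 -> NA
Final route key 32: smallest pos >= 32 is 43 -> NA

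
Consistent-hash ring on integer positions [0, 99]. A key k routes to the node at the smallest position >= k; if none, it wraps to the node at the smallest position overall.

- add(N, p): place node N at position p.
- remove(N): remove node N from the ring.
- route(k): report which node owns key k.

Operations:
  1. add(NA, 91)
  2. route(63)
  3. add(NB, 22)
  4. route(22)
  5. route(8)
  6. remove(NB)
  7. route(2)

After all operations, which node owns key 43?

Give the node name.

Answer: NA

Derivation:
Op 1: add NA@91 -> ring=[91:NA]
Op 2: route key 63: smallest pos >= 63 is 91 -> NA
Op 3: add NB@22 -> ring=[22:NB,91:NA]
Op 4: route key 22: smallest pos >= 22 is 22 -> NB
Op 5: route key 8: smallest pos >= 8 is 22 -> NB
Op 6: remove NB -> ring=[91:NA]
Op 7: route key 2: smallest pos >= 2 is 91 -> NA
Final route key 43: smallest pos >= 43 is 91 -> NA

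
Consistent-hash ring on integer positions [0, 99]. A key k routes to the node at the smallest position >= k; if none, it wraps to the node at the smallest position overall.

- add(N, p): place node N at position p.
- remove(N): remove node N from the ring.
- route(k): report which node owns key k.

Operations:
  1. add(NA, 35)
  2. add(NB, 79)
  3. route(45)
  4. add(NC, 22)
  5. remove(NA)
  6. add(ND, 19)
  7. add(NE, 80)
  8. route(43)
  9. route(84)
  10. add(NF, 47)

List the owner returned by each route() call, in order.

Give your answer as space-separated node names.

Answer: NB NB ND

Derivation:
Op 1: add NA@35 -> ring=[35:NA]
Op 2: add NB@79 -> ring=[35:NA,79:NB]
Op 3: route key 45: smallest pos >= 45 is 79 -> NB
Op 4: add NC@22 -> ring=[22:NC,35:NA,79:NB]
Op 5: remove NA -> ring=[22:NC,79:NB]
Op 6: add ND@19 -> ring=[19:ND,22:NC,79:NB]
Op 7: add NE@80 -> ring=[19:ND,22:NC,79:NB,80:NE]
Op 8: route key 43: smallest pos >= 43 is 79 -> NB
Op 9: route key 84: none >= 84, wrap to smallest pos 19 -> ND
Op 10: add NF@47 -> ring=[19:ND,22:NC,47:NF,79:NB,80:NE]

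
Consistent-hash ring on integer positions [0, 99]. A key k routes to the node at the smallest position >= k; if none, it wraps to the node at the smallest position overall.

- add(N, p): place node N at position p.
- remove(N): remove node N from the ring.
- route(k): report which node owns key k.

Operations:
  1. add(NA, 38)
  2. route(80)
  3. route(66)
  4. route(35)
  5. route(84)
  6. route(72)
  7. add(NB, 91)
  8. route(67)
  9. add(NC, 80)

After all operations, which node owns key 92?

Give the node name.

Answer: NA

Derivation:
Op 1: add NA@38 -> ring=[38:NA]
Op 2: route key 80: none >= 80, wrap to smallest pos 38 -> NA
Op 3: route key 66: none >= 66, wrap to smallest pos 38 -> NA
Op 4: route key 35: smallest pos >= 35 is 38 -> NA
Op 5: route key 84: none >= 84, wrap to smallest pos 38 -> NA
Op 6: route key 72: none >= 72, wrap to smallest pos 38 -> NA
Op 7: add NB@91 -> ring=[38:NA,91:NB]
Op 8: route key 67: smallest pos >= 67 is 91 -> NB
Op 9: add NC@80 -> ring=[38:NA,80:NC,91:NB]
Final route key 92: none >= 92, wrap to smallest pos 38 -> NA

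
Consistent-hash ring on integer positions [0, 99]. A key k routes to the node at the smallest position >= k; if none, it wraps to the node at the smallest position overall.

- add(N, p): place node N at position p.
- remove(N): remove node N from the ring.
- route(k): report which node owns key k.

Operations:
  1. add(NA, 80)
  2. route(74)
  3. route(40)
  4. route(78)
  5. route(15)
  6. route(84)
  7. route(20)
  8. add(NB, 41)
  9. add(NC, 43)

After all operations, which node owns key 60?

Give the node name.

Answer: NA

Derivation:
Op 1: add NA@80 -> ring=[80:NA]
Op 2: route key 74: smallest pos >= 74 is 80 -> NA
Op 3: route key 40: smallest pos >= 40 is 80 -> NA
Op 4: route key 78: smallest pos >= 78 is 80 -> NA
Op 5: route key 15: smallest pos >= 15 is 80 -> NA
Op 6: route key 84: none >= 84, wrap to smallest pos 80 -> NA
Op 7: route key 20: smallest pos >= 20 is 80 -> NA
Op 8: add NB@41 -> ring=[41:NB,80:NA]
Op 9: add NC@43 -> ring=[41:NB,43:NC,80:NA]
Final route key 60: smallest pos >= 60 is 80 -> NA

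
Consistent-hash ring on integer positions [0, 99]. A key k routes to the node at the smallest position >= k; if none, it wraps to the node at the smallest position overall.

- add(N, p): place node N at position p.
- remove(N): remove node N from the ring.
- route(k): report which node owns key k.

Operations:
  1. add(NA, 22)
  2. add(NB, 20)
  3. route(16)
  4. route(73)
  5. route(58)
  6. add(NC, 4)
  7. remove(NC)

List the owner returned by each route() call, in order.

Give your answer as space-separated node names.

Answer: NB NB NB

Derivation:
Op 1: add NA@22 -> ring=[22:NA]
Op 2: add NB@20 -> ring=[20:NB,22:NA]
Op 3: route key 16: smallest pos >= 16 is 20 -> NB
Op 4: route key 73: none >= 73, wrap to smallest pos 20 -> NB
Op 5: route key 58: none >= 58, wrap to smallest pos 20 -> NB
Op 6: add NC@4 -> ring=[4:NC,20:NB,22:NA]
Op 7: remove NC -> ring=[20:NB,22:NA]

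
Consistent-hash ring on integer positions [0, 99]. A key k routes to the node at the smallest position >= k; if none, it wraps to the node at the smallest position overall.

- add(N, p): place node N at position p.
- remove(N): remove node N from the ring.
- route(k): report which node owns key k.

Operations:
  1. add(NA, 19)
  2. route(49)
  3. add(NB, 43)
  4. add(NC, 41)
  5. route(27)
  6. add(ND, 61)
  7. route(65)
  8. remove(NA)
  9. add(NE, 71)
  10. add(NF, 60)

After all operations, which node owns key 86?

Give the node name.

Answer: NC

Derivation:
Op 1: add NA@19 -> ring=[19:NA]
Op 2: route key 49: none >= 49, wrap to smallest pos 19 -> NA
Op 3: add NB@43 -> ring=[19:NA,43:NB]
Op 4: add NC@41 -> ring=[19:NA,41:NC,43:NB]
Op 5: route key 27: smallest pos >= 27 is 41 -> NC
Op 6: add ND@61 -> ring=[19:NA,41:NC,43:NB,61:ND]
Op 7: route key 65: none >= 65, wrap to smallest pos 19 -> NA
Op 8: remove NA -> ring=[41:NC,43:NB,61:ND]
Op 9: add NE@71 -> ring=[41:NC,43:NB,61:ND,71:NE]
Op 10: add NF@60 -> ring=[41:NC,43:NB,60:NF,61:ND,71:NE]
Final route key 86: none >= 86, wrap to smallest pos 41 -> NC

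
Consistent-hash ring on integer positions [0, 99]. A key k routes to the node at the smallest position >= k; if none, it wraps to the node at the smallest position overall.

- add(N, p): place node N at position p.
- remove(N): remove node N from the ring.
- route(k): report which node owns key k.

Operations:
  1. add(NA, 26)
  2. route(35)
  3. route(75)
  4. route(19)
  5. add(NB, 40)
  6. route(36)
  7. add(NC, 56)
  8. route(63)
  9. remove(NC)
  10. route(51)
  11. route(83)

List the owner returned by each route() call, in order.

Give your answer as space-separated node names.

Answer: NA NA NA NB NA NA NA

Derivation:
Op 1: add NA@26 -> ring=[26:NA]
Op 2: route key 35: none >= 35, wrap to smallest pos 26 -> NA
Op 3: route key 75: none >= 75, wrap to smallest pos 26 -> NA
Op 4: route key 19: smallest pos >= 19 is 26 -> NA
Op 5: add NB@40 -> ring=[26:NA,40:NB]
Op 6: route key 36: smallest pos >= 36 is 40 -> NB
Op 7: add NC@56 -> ring=[26:NA,40:NB,56:NC]
Op 8: route key 63: none >= 63, wrap to smallest pos 26 -> NA
Op 9: remove NC -> ring=[26:NA,40:NB]
Op 10: route key 51: none >= 51, wrap to smallest pos 26 -> NA
Op 11: route key 83: none >= 83, wrap to smallest pos 26 -> NA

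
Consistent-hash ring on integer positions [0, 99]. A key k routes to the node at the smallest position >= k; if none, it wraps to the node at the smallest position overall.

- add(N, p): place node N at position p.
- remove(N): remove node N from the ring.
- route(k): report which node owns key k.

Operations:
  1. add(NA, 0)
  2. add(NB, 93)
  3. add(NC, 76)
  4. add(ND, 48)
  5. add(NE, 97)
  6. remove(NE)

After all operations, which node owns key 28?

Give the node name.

Op 1: add NA@0 -> ring=[0:NA]
Op 2: add NB@93 -> ring=[0:NA,93:NB]
Op 3: add NC@76 -> ring=[0:NA,76:NC,93:NB]
Op 4: add ND@48 -> ring=[0:NA,48:ND,76:NC,93:NB]
Op 5: add NE@97 -> ring=[0:NA,48:ND,76:NC,93:NB,97:NE]
Op 6: remove NE -> ring=[0:NA,48:ND,76:NC,93:NB]
Final route key 28: smallest pos >= 28 is 48 -> ND

Answer: ND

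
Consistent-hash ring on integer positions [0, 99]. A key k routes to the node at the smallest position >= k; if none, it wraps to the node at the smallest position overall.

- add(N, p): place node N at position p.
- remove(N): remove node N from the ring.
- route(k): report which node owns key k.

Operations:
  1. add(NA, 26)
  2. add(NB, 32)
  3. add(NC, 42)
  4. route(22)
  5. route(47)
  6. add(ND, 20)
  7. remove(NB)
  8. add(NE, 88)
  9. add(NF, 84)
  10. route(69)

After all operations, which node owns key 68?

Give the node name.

Answer: NF

Derivation:
Op 1: add NA@26 -> ring=[26:NA]
Op 2: add NB@32 -> ring=[26:NA,32:NB]
Op 3: add NC@42 -> ring=[26:NA,32:NB,42:NC]
Op 4: route key 22: smallest pos >= 22 is 26 -> NA
Op 5: route key 47: none >= 47, wrap to smallest pos 26 -> NA
Op 6: add ND@20 -> ring=[20:ND,26:NA,32:NB,42:NC]
Op 7: remove NB -> ring=[20:ND,26:NA,42:NC]
Op 8: add NE@88 -> ring=[20:ND,26:NA,42:NC,88:NE]
Op 9: add NF@84 -> ring=[20:ND,26:NA,42:NC,84:NF,88:NE]
Op 10: route key 69: smallest pos >= 69 is 84 -> NF
Final route key 68: smallest pos >= 68 is 84 -> NF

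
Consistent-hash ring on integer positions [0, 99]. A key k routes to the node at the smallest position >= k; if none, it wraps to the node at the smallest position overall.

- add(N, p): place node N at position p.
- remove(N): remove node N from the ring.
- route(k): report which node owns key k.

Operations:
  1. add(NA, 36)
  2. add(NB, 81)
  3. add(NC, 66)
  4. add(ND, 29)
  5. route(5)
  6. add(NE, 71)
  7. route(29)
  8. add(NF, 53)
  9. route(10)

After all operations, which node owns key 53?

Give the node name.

Answer: NF

Derivation:
Op 1: add NA@36 -> ring=[36:NA]
Op 2: add NB@81 -> ring=[36:NA,81:NB]
Op 3: add NC@66 -> ring=[36:NA,66:NC,81:NB]
Op 4: add ND@29 -> ring=[29:ND,36:NA,66:NC,81:NB]
Op 5: route key 5: smallest pos >= 5 is 29 -> ND
Op 6: add NE@71 -> ring=[29:ND,36:NA,66:NC,71:NE,81:NB]
Op 7: route key 29: smallest pos >= 29 is 29 -> ND
Op 8: add NF@53 -> ring=[29:ND,36:NA,53:NF,66:NC,71:NE,81:NB]
Op 9: route key 10: smallest pos >= 10 is 29 -> ND
Final route key 53: smallest pos >= 53 is 53 -> NF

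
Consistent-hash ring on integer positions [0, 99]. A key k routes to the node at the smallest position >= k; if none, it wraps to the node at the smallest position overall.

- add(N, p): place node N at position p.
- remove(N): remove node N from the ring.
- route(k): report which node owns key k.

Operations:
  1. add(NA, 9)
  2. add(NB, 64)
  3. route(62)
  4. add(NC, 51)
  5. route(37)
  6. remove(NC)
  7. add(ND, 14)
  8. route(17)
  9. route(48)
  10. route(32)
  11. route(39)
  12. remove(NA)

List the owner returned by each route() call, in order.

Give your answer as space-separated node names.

Op 1: add NA@9 -> ring=[9:NA]
Op 2: add NB@64 -> ring=[9:NA,64:NB]
Op 3: route key 62: smallest pos >= 62 is 64 -> NB
Op 4: add NC@51 -> ring=[9:NA,51:NC,64:NB]
Op 5: route key 37: smallest pos >= 37 is 51 -> NC
Op 6: remove NC -> ring=[9:NA,64:NB]
Op 7: add ND@14 -> ring=[9:NA,14:ND,64:NB]
Op 8: route key 17: smallest pos >= 17 is 64 -> NB
Op 9: route key 48: smallest pos >= 48 is 64 -> NB
Op 10: route key 32: smallest pos >= 32 is 64 -> NB
Op 11: route key 39: smallest pos >= 39 is 64 -> NB
Op 12: remove NA -> ring=[14:ND,64:NB]

Answer: NB NC NB NB NB NB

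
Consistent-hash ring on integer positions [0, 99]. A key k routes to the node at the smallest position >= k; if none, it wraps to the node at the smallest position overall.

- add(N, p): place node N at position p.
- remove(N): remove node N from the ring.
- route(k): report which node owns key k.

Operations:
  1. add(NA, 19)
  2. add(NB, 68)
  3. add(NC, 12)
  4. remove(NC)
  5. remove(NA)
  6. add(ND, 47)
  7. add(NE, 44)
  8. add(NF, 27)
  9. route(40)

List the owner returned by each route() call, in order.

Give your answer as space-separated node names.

Op 1: add NA@19 -> ring=[19:NA]
Op 2: add NB@68 -> ring=[19:NA,68:NB]
Op 3: add NC@12 -> ring=[12:NC,19:NA,68:NB]
Op 4: remove NC -> ring=[19:NA,68:NB]
Op 5: remove NA -> ring=[68:NB]
Op 6: add ND@47 -> ring=[47:ND,68:NB]
Op 7: add NE@44 -> ring=[44:NE,47:ND,68:NB]
Op 8: add NF@27 -> ring=[27:NF,44:NE,47:ND,68:NB]
Op 9: route key 40: smallest pos >= 40 is 44 -> NE

Answer: NE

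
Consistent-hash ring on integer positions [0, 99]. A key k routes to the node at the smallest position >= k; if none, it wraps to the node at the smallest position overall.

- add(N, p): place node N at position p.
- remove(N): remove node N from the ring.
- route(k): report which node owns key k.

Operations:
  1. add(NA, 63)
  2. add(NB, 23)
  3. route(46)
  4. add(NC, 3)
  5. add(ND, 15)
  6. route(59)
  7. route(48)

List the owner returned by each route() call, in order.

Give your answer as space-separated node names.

Answer: NA NA NA

Derivation:
Op 1: add NA@63 -> ring=[63:NA]
Op 2: add NB@23 -> ring=[23:NB,63:NA]
Op 3: route key 46: smallest pos >= 46 is 63 -> NA
Op 4: add NC@3 -> ring=[3:NC,23:NB,63:NA]
Op 5: add ND@15 -> ring=[3:NC,15:ND,23:NB,63:NA]
Op 6: route key 59: smallest pos >= 59 is 63 -> NA
Op 7: route key 48: smallest pos >= 48 is 63 -> NA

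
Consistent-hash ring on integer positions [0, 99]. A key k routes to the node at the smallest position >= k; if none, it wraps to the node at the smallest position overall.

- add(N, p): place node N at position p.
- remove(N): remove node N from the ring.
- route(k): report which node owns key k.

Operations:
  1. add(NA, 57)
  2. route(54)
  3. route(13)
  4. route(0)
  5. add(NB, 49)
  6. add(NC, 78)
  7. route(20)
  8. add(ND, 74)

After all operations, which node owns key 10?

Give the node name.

Op 1: add NA@57 -> ring=[57:NA]
Op 2: route key 54: smallest pos >= 54 is 57 -> NA
Op 3: route key 13: smallest pos >= 13 is 57 -> NA
Op 4: route key 0: smallest pos >= 0 is 57 -> NA
Op 5: add NB@49 -> ring=[49:NB,57:NA]
Op 6: add NC@78 -> ring=[49:NB,57:NA,78:NC]
Op 7: route key 20: smallest pos >= 20 is 49 -> NB
Op 8: add ND@74 -> ring=[49:NB,57:NA,74:ND,78:NC]
Final route key 10: smallest pos >= 10 is 49 -> NB

Answer: NB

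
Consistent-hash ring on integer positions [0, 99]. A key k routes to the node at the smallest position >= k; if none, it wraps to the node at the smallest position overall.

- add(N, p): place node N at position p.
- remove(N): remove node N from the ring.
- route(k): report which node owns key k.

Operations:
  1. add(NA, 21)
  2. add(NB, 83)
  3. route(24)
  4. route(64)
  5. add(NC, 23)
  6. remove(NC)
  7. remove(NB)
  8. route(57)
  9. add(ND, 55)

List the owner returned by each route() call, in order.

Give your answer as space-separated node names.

Op 1: add NA@21 -> ring=[21:NA]
Op 2: add NB@83 -> ring=[21:NA,83:NB]
Op 3: route key 24: smallest pos >= 24 is 83 -> NB
Op 4: route key 64: smallest pos >= 64 is 83 -> NB
Op 5: add NC@23 -> ring=[21:NA,23:NC,83:NB]
Op 6: remove NC -> ring=[21:NA,83:NB]
Op 7: remove NB -> ring=[21:NA]
Op 8: route key 57: none >= 57, wrap to smallest pos 21 -> NA
Op 9: add ND@55 -> ring=[21:NA,55:ND]

Answer: NB NB NA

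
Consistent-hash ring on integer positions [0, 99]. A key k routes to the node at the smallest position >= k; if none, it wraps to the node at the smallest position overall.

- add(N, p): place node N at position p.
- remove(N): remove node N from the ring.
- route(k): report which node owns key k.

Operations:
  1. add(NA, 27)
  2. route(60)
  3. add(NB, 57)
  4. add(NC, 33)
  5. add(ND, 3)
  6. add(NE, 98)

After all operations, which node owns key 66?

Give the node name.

Answer: NE

Derivation:
Op 1: add NA@27 -> ring=[27:NA]
Op 2: route key 60: none >= 60, wrap to smallest pos 27 -> NA
Op 3: add NB@57 -> ring=[27:NA,57:NB]
Op 4: add NC@33 -> ring=[27:NA,33:NC,57:NB]
Op 5: add ND@3 -> ring=[3:ND,27:NA,33:NC,57:NB]
Op 6: add NE@98 -> ring=[3:ND,27:NA,33:NC,57:NB,98:NE]
Final route key 66: smallest pos >= 66 is 98 -> NE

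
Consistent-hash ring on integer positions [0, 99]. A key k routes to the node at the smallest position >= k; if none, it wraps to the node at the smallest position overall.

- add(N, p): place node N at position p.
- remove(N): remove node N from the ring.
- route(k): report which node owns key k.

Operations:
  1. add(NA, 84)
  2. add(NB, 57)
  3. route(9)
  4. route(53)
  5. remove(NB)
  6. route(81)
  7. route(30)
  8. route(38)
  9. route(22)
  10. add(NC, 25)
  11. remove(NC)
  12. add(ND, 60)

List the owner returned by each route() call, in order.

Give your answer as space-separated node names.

Answer: NB NB NA NA NA NA

Derivation:
Op 1: add NA@84 -> ring=[84:NA]
Op 2: add NB@57 -> ring=[57:NB,84:NA]
Op 3: route key 9: smallest pos >= 9 is 57 -> NB
Op 4: route key 53: smallest pos >= 53 is 57 -> NB
Op 5: remove NB -> ring=[84:NA]
Op 6: route key 81: smallest pos >= 81 is 84 -> NA
Op 7: route key 30: smallest pos >= 30 is 84 -> NA
Op 8: route key 38: smallest pos >= 38 is 84 -> NA
Op 9: route key 22: smallest pos >= 22 is 84 -> NA
Op 10: add NC@25 -> ring=[25:NC,84:NA]
Op 11: remove NC -> ring=[84:NA]
Op 12: add ND@60 -> ring=[60:ND,84:NA]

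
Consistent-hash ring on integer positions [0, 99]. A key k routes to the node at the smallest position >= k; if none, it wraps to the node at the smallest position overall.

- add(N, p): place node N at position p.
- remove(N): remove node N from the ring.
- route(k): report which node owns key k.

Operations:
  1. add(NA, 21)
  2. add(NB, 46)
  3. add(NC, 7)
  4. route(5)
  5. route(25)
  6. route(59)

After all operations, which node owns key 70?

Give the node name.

Op 1: add NA@21 -> ring=[21:NA]
Op 2: add NB@46 -> ring=[21:NA,46:NB]
Op 3: add NC@7 -> ring=[7:NC,21:NA,46:NB]
Op 4: route key 5: smallest pos >= 5 is 7 -> NC
Op 5: route key 25: smallest pos >= 25 is 46 -> NB
Op 6: route key 59: none >= 59, wrap to smallest pos 7 -> NC
Final route key 70: none >= 70, wrap to smallest pos 7 -> NC

Answer: NC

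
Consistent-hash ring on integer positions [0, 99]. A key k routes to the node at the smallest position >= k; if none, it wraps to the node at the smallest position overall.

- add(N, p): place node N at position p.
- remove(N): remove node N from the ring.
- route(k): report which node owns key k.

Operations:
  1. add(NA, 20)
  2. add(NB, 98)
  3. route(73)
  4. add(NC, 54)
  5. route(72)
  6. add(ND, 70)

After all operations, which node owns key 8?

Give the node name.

Op 1: add NA@20 -> ring=[20:NA]
Op 2: add NB@98 -> ring=[20:NA,98:NB]
Op 3: route key 73: smallest pos >= 73 is 98 -> NB
Op 4: add NC@54 -> ring=[20:NA,54:NC,98:NB]
Op 5: route key 72: smallest pos >= 72 is 98 -> NB
Op 6: add ND@70 -> ring=[20:NA,54:NC,70:ND,98:NB]
Final route key 8: smallest pos >= 8 is 20 -> NA

Answer: NA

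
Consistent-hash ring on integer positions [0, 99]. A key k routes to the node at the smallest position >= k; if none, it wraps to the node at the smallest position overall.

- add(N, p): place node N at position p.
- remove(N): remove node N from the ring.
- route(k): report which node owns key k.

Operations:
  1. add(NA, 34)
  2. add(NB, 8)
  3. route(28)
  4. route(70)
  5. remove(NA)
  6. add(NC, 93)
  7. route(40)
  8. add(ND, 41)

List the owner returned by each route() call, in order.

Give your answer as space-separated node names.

Op 1: add NA@34 -> ring=[34:NA]
Op 2: add NB@8 -> ring=[8:NB,34:NA]
Op 3: route key 28: smallest pos >= 28 is 34 -> NA
Op 4: route key 70: none >= 70, wrap to smallest pos 8 -> NB
Op 5: remove NA -> ring=[8:NB]
Op 6: add NC@93 -> ring=[8:NB,93:NC]
Op 7: route key 40: smallest pos >= 40 is 93 -> NC
Op 8: add ND@41 -> ring=[8:NB,41:ND,93:NC]

Answer: NA NB NC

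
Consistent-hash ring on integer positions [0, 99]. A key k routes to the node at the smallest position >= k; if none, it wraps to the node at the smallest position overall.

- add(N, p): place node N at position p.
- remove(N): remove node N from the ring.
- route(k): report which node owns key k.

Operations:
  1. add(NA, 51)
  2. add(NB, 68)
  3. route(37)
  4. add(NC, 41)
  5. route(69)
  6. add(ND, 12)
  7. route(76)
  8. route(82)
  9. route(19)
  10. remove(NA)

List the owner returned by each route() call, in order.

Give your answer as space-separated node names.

Op 1: add NA@51 -> ring=[51:NA]
Op 2: add NB@68 -> ring=[51:NA,68:NB]
Op 3: route key 37: smallest pos >= 37 is 51 -> NA
Op 4: add NC@41 -> ring=[41:NC,51:NA,68:NB]
Op 5: route key 69: none >= 69, wrap to smallest pos 41 -> NC
Op 6: add ND@12 -> ring=[12:ND,41:NC,51:NA,68:NB]
Op 7: route key 76: none >= 76, wrap to smallest pos 12 -> ND
Op 8: route key 82: none >= 82, wrap to smallest pos 12 -> ND
Op 9: route key 19: smallest pos >= 19 is 41 -> NC
Op 10: remove NA -> ring=[12:ND,41:NC,68:NB]

Answer: NA NC ND ND NC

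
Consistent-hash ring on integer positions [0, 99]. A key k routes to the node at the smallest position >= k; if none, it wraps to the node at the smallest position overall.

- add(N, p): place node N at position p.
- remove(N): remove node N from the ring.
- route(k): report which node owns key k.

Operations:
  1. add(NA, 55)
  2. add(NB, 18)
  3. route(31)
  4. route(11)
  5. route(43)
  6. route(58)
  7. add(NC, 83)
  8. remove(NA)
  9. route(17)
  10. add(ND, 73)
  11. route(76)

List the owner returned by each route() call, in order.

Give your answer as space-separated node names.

Answer: NA NB NA NB NB NC

Derivation:
Op 1: add NA@55 -> ring=[55:NA]
Op 2: add NB@18 -> ring=[18:NB,55:NA]
Op 3: route key 31: smallest pos >= 31 is 55 -> NA
Op 4: route key 11: smallest pos >= 11 is 18 -> NB
Op 5: route key 43: smallest pos >= 43 is 55 -> NA
Op 6: route key 58: none >= 58, wrap to smallest pos 18 -> NB
Op 7: add NC@83 -> ring=[18:NB,55:NA,83:NC]
Op 8: remove NA -> ring=[18:NB,83:NC]
Op 9: route key 17: smallest pos >= 17 is 18 -> NB
Op 10: add ND@73 -> ring=[18:NB,73:ND,83:NC]
Op 11: route key 76: smallest pos >= 76 is 83 -> NC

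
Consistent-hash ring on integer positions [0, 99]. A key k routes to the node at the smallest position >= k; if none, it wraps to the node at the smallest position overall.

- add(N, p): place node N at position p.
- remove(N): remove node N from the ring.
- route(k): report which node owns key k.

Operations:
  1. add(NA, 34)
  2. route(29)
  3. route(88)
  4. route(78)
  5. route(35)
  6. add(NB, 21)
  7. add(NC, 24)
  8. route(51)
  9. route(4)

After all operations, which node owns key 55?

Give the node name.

Op 1: add NA@34 -> ring=[34:NA]
Op 2: route key 29: smallest pos >= 29 is 34 -> NA
Op 3: route key 88: none >= 88, wrap to smallest pos 34 -> NA
Op 4: route key 78: none >= 78, wrap to smallest pos 34 -> NA
Op 5: route key 35: none >= 35, wrap to smallest pos 34 -> NA
Op 6: add NB@21 -> ring=[21:NB,34:NA]
Op 7: add NC@24 -> ring=[21:NB,24:NC,34:NA]
Op 8: route key 51: none >= 51, wrap to smallest pos 21 -> NB
Op 9: route key 4: smallest pos >= 4 is 21 -> NB
Final route key 55: none >= 55, wrap to smallest pos 21 -> NB

Answer: NB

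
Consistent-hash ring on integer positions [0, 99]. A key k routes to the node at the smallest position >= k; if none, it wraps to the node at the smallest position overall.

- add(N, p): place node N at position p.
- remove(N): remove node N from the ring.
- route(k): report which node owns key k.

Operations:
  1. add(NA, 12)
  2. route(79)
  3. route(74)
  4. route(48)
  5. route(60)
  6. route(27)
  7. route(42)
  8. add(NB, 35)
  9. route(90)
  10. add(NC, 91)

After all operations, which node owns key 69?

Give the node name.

Answer: NC

Derivation:
Op 1: add NA@12 -> ring=[12:NA]
Op 2: route key 79: none >= 79, wrap to smallest pos 12 -> NA
Op 3: route key 74: none >= 74, wrap to smallest pos 12 -> NA
Op 4: route key 48: none >= 48, wrap to smallest pos 12 -> NA
Op 5: route key 60: none >= 60, wrap to smallest pos 12 -> NA
Op 6: route key 27: none >= 27, wrap to smallest pos 12 -> NA
Op 7: route key 42: none >= 42, wrap to smallest pos 12 -> NA
Op 8: add NB@35 -> ring=[12:NA,35:NB]
Op 9: route key 90: none >= 90, wrap to smallest pos 12 -> NA
Op 10: add NC@91 -> ring=[12:NA,35:NB,91:NC]
Final route key 69: smallest pos >= 69 is 91 -> NC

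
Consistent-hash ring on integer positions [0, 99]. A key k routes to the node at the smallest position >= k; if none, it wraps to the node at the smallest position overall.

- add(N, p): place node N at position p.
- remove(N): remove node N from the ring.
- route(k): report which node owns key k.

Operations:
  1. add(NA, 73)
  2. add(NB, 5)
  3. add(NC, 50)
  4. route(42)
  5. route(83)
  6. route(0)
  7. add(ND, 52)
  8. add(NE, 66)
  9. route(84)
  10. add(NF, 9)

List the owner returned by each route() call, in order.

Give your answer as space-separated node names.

Answer: NC NB NB NB

Derivation:
Op 1: add NA@73 -> ring=[73:NA]
Op 2: add NB@5 -> ring=[5:NB,73:NA]
Op 3: add NC@50 -> ring=[5:NB,50:NC,73:NA]
Op 4: route key 42: smallest pos >= 42 is 50 -> NC
Op 5: route key 83: none >= 83, wrap to smallest pos 5 -> NB
Op 6: route key 0: smallest pos >= 0 is 5 -> NB
Op 7: add ND@52 -> ring=[5:NB,50:NC,52:ND,73:NA]
Op 8: add NE@66 -> ring=[5:NB,50:NC,52:ND,66:NE,73:NA]
Op 9: route key 84: none >= 84, wrap to smallest pos 5 -> NB
Op 10: add NF@9 -> ring=[5:NB,9:NF,50:NC,52:ND,66:NE,73:NA]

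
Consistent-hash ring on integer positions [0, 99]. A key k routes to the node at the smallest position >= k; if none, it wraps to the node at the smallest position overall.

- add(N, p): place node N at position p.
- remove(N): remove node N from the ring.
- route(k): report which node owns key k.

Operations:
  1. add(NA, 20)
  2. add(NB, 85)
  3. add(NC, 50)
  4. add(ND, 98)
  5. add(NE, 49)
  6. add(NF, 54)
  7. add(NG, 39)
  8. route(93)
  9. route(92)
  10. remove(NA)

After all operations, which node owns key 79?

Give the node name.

Answer: NB

Derivation:
Op 1: add NA@20 -> ring=[20:NA]
Op 2: add NB@85 -> ring=[20:NA,85:NB]
Op 3: add NC@50 -> ring=[20:NA,50:NC,85:NB]
Op 4: add ND@98 -> ring=[20:NA,50:NC,85:NB,98:ND]
Op 5: add NE@49 -> ring=[20:NA,49:NE,50:NC,85:NB,98:ND]
Op 6: add NF@54 -> ring=[20:NA,49:NE,50:NC,54:NF,85:NB,98:ND]
Op 7: add NG@39 -> ring=[20:NA,39:NG,49:NE,50:NC,54:NF,85:NB,98:ND]
Op 8: route key 93: smallest pos >= 93 is 98 -> ND
Op 9: route key 92: smallest pos >= 92 is 98 -> ND
Op 10: remove NA -> ring=[39:NG,49:NE,50:NC,54:NF,85:NB,98:ND]
Final route key 79: smallest pos >= 79 is 85 -> NB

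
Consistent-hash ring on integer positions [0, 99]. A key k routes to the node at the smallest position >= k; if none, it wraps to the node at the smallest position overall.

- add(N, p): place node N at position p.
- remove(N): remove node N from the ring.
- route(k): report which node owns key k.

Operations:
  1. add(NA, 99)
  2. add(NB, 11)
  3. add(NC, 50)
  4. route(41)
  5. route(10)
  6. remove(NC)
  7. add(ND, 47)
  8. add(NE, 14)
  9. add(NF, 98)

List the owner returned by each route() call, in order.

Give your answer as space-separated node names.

Answer: NC NB

Derivation:
Op 1: add NA@99 -> ring=[99:NA]
Op 2: add NB@11 -> ring=[11:NB,99:NA]
Op 3: add NC@50 -> ring=[11:NB,50:NC,99:NA]
Op 4: route key 41: smallest pos >= 41 is 50 -> NC
Op 5: route key 10: smallest pos >= 10 is 11 -> NB
Op 6: remove NC -> ring=[11:NB,99:NA]
Op 7: add ND@47 -> ring=[11:NB,47:ND,99:NA]
Op 8: add NE@14 -> ring=[11:NB,14:NE,47:ND,99:NA]
Op 9: add NF@98 -> ring=[11:NB,14:NE,47:ND,98:NF,99:NA]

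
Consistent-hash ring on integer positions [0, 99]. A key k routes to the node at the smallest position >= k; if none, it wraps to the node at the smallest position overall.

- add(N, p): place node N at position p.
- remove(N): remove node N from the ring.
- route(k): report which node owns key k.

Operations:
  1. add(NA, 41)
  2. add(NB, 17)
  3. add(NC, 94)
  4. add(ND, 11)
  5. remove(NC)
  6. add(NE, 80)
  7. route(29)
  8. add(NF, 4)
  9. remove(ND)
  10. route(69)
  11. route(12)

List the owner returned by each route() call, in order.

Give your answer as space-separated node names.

Op 1: add NA@41 -> ring=[41:NA]
Op 2: add NB@17 -> ring=[17:NB,41:NA]
Op 3: add NC@94 -> ring=[17:NB,41:NA,94:NC]
Op 4: add ND@11 -> ring=[11:ND,17:NB,41:NA,94:NC]
Op 5: remove NC -> ring=[11:ND,17:NB,41:NA]
Op 6: add NE@80 -> ring=[11:ND,17:NB,41:NA,80:NE]
Op 7: route key 29: smallest pos >= 29 is 41 -> NA
Op 8: add NF@4 -> ring=[4:NF,11:ND,17:NB,41:NA,80:NE]
Op 9: remove ND -> ring=[4:NF,17:NB,41:NA,80:NE]
Op 10: route key 69: smallest pos >= 69 is 80 -> NE
Op 11: route key 12: smallest pos >= 12 is 17 -> NB

Answer: NA NE NB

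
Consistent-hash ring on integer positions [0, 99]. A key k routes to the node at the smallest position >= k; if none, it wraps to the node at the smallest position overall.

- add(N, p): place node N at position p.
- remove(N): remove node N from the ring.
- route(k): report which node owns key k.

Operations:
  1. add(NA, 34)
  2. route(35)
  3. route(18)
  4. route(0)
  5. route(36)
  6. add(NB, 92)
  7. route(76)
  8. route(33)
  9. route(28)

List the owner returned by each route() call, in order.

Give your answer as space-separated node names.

Answer: NA NA NA NA NB NA NA

Derivation:
Op 1: add NA@34 -> ring=[34:NA]
Op 2: route key 35: none >= 35, wrap to smallest pos 34 -> NA
Op 3: route key 18: smallest pos >= 18 is 34 -> NA
Op 4: route key 0: smallest pos >= 0 is 34 -> NA
Op 5: route key 36: none >= 36, wrap to smallest pos 34 -> NA
Op 6: add NB@92 -> ring=[34:NA,92:NB]
Op 7: route key 76: smallest pos >= 76 is 92 -> NB
Op 8: route key 33: smallest pos >= 33 is 34 -> NA
Op 9: route key 28: smallest pos >= 28 is 34 -> NA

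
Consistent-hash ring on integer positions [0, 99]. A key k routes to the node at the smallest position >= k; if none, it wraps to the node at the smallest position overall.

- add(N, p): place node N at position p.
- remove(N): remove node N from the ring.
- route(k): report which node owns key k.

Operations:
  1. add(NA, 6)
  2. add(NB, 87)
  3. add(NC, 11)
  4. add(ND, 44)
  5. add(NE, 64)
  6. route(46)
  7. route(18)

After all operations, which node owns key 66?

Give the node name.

Answer: NB

Derivation:
Op 1: add NA@6 -> ring=[6:NA]
Op 2: add NB@87 -> ring=[6:NA,87:NB]
Op 3: add NC@11 -> ring=[6:NA,11:NC,87:NB]
Op 4: add ND@44 -> ring=[6:NA,11:NC,44:ND,87:NB]
Op 5: add NE@64 -> ring=[6:NA,11:NC,44:ND,64:NE,87:NB]
Op 6: route key 46: smallest pos >= 46 is 64 -> NE
Op 7: route key 18: smallest pos >= 18 is 44 -> ND
Final route key 66: smallest pos >= 66 is 87 -> NB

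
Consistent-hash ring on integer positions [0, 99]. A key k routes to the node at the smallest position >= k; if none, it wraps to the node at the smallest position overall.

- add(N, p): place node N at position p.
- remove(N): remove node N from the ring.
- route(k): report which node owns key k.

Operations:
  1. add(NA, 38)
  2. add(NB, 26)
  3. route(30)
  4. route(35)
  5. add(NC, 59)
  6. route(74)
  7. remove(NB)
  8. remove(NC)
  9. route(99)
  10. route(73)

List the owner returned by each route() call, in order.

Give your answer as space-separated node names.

Op 1: add NA@38 -> ring=[38:NA]
Op 2: add NB@26 -> ring=[26:NB,38:NA]
Op 3: route key 30: smallest pos >= 30 is 38 -> NA
Op 4: route key 35: smallest pos >= 35 is 38 -> NA
Op 5: add NC@59 -> ring=[26:NB,38:NA,59:NC]
Op 6: route key 74: none >= 74, wrap to smallest pos 26 -> NB
Op 7: remove NB -> ring=[38:NA,59:NC]
Op 8: remove NC -> ring=[38:NA]
Op 9: route key 99: none >= 99, wrap to smallest pos 38 -> NA
Op 10: route key 73: none >= 73, wrap to smallest pos 38 -> NA

Answer: NA NA NB NA NA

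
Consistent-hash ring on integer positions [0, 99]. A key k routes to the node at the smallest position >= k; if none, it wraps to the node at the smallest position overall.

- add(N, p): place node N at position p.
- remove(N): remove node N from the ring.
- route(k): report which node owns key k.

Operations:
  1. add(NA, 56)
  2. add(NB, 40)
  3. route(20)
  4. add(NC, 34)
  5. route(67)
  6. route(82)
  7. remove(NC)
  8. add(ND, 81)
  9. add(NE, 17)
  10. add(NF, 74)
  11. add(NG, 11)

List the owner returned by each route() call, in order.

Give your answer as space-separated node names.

Op 1: add NA@56 -> ring=[56:NA]
Op 2: add NB@40 -> ring=[40:NB,56:NA]
Op 3: route key 20: smallest pos >= 20 is 40 -> NB
Op 4: add NC@34 -> ring=[34:NC,40:NB,56:NA]
Op 5: route key 67: none >= 67, wrap to smallest pos 34 -> NC
Op 6: route key 82: none >= 82, wrap to smallest pos 34 -> NC
Op 7: remove NC -> ring=[40:NB,56:NA]
Op 8: add ND@81 -> ring=[40:NB,56:NA,81:ND]
Op 9: add NE@17 -> ring=[17:NE,40:NB,56:NA,81:ND]
Op 10: add NF@74 -> ring=[17:NE,40:NB,56:NA,74:NF,81:ND]
Op 11: add NG@11 -> ring=[11:NG,17:NE,40:NB,56:NA,74:NF,81:ND]

Answer: NB NC NC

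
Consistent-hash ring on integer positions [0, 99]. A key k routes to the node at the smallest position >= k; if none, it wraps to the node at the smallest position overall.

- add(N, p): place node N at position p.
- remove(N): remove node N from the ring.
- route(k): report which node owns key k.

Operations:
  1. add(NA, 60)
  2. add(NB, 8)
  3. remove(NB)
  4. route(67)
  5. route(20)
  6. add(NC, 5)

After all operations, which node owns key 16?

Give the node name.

Op 1: add NA@60 -> ring=[60:NA]
Op 2: add NB@8 -> ring=[8:NB,60:NA]
Op 3: remove NB -> ring=[60:NA]
Op 4: route key 67: none >= 67, wrap to smallest pos 60 -> NA
Op 5: route key 20: smallest pos >= 20 is 60 -> NA
Op 6: add NC@5 -> ring=[5:NC,60:NA]
Final route key 16: smallest pos >= 16 is 60 -> NA

Answer: NA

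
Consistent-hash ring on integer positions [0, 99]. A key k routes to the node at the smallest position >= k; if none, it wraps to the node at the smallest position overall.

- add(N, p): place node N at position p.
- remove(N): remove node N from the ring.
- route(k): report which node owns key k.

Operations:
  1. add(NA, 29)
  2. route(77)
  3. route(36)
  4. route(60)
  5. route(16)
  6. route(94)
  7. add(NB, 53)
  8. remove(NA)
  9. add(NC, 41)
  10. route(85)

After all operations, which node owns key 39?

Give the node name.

Answer: NC

Derivation:
Op 1: add NA@29 -> ring=[29:NA]
Op 2: route key 77: none >= 77, wrap to smallest pos 29 -> NA
Op 3: route key 36: none >= 36, wrap to smallest pos 29 -> NA
Op 4: route key 60: none >= 60, wrap to smallest pos 29 -> NA
Op 5: route key 16: smallest pos >= 16 is 29 -> NA
Op 6: route key 94: none >= 94, wrap to smallest pos 29 -> NA
Op 7: add NB@53 -> ring=[29:NA,53:NB]
Op 8: remove NA -> ring=[53:NB]
Op 9: add NC@41 -> ring=[41:NC,53:NB]
Op 10: route key 85: none >= 85, wrap to smallest pos 41 -> NC
Final route key 39: smallest pos >= 39 is 41 -> NC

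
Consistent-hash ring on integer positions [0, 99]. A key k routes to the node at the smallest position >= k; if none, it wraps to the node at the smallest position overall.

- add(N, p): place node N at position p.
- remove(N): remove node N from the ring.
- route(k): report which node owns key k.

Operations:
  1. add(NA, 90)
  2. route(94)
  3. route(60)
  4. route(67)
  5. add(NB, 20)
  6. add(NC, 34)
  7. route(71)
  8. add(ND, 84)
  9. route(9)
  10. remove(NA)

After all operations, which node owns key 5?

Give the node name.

Answer: NB

Derivation:
Op 1: add NA@90 -> ring=[90:NA]
Op 2: route key 94: none >= 94, wrap to smallest pos 90 -> NA
Op 3: route key 60: smallest pos >= 60 is 90 -> NA
Op 4: route key 67: smallest pos >= 67 is 90 -> NA
Op 5: add NB@20 -> ring=[20:NB,90:NA]
Op 6: add NC@34 -> ring=[20:NB,34:NC,90:NA]
Op 7: route key 71: smallest pos >= 71 is 90 -> NA
Op 8: add ND@84 -> ring=[20:NB,34:NC,84:ND,90:NA]
Op 9: route key 9: smallest pos >= 9 is 20 -> NB
Op 10: remove NA -> ring=[20:NB,34:NC,84:ND]
Final route key 5: smallest pos >= 5 is 20 -> NB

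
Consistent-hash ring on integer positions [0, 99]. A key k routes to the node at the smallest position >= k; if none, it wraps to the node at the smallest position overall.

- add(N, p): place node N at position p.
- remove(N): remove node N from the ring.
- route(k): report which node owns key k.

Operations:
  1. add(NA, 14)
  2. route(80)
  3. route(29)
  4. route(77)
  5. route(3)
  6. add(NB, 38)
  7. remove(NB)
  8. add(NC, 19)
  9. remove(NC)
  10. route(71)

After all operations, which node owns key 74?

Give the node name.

Answer: NA

Derivation:
Op 1: add NA@14 -> ring=[14:NA]
Op 2: route key 80: none >= 80, wrap to smallest pos 14 -> NA
Op 3: route key 29: none >= 29, wrap to smallest pos 14 -> NA
Op 4: route key 77: none >= 77, wrap to smallest pos 14 -> NA
Op 5: route key 3: smallest pos >= 3 is 14 -> NA
Op 6: add NB@38 -> ring=[14:NA,38:NB]
Op 7: remove NB -> ring=[14:NA]
Op 8: add NC@19 -> ring=[14:NA,19:NC]
Op 9: remove NC -> ring=[14:NA]
Op 10: route key 71: none >= 71, wrap to smallest pos 14 -> NA
Final route key 74: none >= 74, wrap to smallest pos 14 -> NA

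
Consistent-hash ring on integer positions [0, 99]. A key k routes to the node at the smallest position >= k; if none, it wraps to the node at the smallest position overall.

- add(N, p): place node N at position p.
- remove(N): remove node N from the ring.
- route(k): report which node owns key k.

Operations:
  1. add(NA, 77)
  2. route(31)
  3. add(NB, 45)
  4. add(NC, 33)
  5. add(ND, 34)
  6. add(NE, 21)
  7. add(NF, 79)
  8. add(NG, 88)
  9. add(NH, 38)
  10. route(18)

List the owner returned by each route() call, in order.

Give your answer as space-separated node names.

Answer: NA NE

Derivation:
Op 1: add NA@77 -> ring=[77:NA]
Op 2: route key 31: smallest pos >= 31 is 77 -> NA
Op 3: add NB@45 -> ring=[45:NB,77:NA]
Op 4: add NC@33 -> ring=[33:NC,45:NB,77:NA]
Op 5: add ND@34 -> ring=[33:NC,34:ND,45:NB,77:NA]
Op 6: add NE@21 -> ring=[21:NE,33:NC,34:ND,45:NB,77:NA]
Op 7: add NF@79 -> ring=[21:NE,33:NC,34:ND,45:NB,77:NA,79:NF]
Op 8: add NG@88 -> ring=[21:NE,33:NC,34:ND,45:NB,77:NA,79:NF,88:NG]
Op 9: add NH@38 -> ring=[21:NE,33:NC,34:ND,38:NH,45:NB,77:NA,79:NF,88:NG]
Op 10: route key 18: smallest pos >= 18 is 21 -> NE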